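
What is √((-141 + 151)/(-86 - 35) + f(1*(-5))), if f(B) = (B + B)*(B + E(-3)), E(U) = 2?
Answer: 2*√905/11 ≈ 5.4697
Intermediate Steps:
f(B) = 2*B*(2 + B) (f(B) = (B + B)*(B + 2) = (2*B)*(2 + B) = 2*B*(2 + B))
√((-141 + 151)/(-86 - 35) + f(1*(-5))) = √((-141 + 151)/(-86 - 35) + 2*(1*(-5))*(2 + 1*(-5))) = √(10/(-121) + 2*(-5)*(2 - 5)) = √(10*(-1/121) + 2*(-5)*(-3)) = √(-10/121 + 30) = √(3620/121) = 2*√905/11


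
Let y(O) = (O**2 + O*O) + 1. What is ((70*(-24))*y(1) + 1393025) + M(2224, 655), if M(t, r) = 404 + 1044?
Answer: 1389433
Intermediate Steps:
y(O) = 1 + 2*O**2 (y(O) = (O**2 + O**2) + 1 = 2*O**2 + 1 = 1 + 2*O**2)
M(t, r) = 1448
((70*(-24))*y(1) + 1393025) + M(2224, 655) = ((70*(-24))*(1 + 2*1**2) + 1393025) + 1448 = (-1680*(1 + 2*1) + 1393025) + 1448 = (-1680*(1 + 2) + 1393025) + 1448 = (-1680*3 + 1393025) + 1448 = (-5040 + 1393025) + 1448 = 1387985 + 1448 = 1389433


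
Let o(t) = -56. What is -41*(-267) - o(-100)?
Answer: 11003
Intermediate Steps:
-41*(-267) - o(-100) = -41*(-267) - 1*(-56) = 10947 + 56 = 11003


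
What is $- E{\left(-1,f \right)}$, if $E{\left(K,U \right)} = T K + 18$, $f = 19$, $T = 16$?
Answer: $-2$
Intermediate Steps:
$E{\left(K,U \right)} = 18 + 16 K$ ($E{\left(K,U \right)} = 16 K + 18 = 18 + 16 K$)
$- E{\left(-1,f \right)} = - (18 + 16 \left(-1\right)) = - (18 - 16) = \left(-1\right) 2 = -2$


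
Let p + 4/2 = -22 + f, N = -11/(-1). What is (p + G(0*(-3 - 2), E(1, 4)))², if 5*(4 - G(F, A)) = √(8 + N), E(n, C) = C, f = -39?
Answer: (295 + √19)²/25 ≈ 3584.6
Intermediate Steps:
N = 11 (N = -11*(-1) = 11)
p = -63 (p = -2 + (-22 - 39) = -2 - 61 = -63)
G(F, A) = 4 - √19/5 (G(F, A) = 4 - √(8 + 11)/5 = 4 - √19/5)
(p + G(0*(-3 - 2), E(1, 4)))² = (-63 + (4 - √19/5))² = (-59 - √19/5)²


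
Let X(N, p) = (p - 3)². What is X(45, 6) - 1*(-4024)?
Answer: 4033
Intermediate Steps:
X(N, p) = (-3 + p)²
X(45, 6) - 1*(-4024) = (-3 + 6)² - 1*(-4024) = 3² + 4024 = 9 + 4024 = 4033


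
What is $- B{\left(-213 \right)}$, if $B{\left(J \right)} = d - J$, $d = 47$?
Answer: $-260$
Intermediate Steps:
$B{\left(J \right)} = 47 - J$
$- B{\left(-213 \right)} = - (47 - -213) = - (47 + 213) = \left(-1\right) 260 = -260$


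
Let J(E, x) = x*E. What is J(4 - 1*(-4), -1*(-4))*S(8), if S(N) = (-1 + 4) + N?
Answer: 352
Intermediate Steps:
S(N) = 3 + N
J(E, x) = E*x
J(4 - 1*(-4), -1*(-4))*S(8) = ((4 - 1*(-4))*(-1*(-4)))*(3 + 8) = ((4 + 4)*4)*11 = (8*4)*11 = 32*11 = 352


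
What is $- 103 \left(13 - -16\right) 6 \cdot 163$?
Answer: $-2921286$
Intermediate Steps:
$- 103 \left(13 - -16\right) 6 \cdot 163 = - 103 \left(13 + 16\right) 6 \cdot 163 = - 103 \cdot 29 \cdot 6 \cdot 163 = \left(-103\right) 174 \cdot 163 = \left(-17922\right) 163 = -2921286$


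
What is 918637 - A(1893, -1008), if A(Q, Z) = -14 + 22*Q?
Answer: 877005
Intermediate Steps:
918637 - A(1893, -1008) = 918637 - (-14 + 22*1893) = 918637 - (-14 + 41646) = 918637 - 1*41632 = 918637 - 41632 = 877005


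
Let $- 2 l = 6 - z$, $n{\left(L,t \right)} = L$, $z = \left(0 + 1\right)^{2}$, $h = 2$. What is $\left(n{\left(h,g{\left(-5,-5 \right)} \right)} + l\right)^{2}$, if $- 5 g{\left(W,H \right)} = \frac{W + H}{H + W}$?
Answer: $\frac{1}{4} \approx 0.25$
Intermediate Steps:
$g{\left(W,H \right)} = - \frac{1}{5}$ ($g{\left(W,H \right)} = - \frac{\left(W + H\right) \frac{1}{H + W}}{5} = - \frac{\left(H + W\right) \frac{1}{H + W}}{5} = \left(- \frac{1}{5}\right) 1 = - \frac{1}{5}$)
$z = 1$ ($z = 1^{2} = 1$)
$l = - \frac{5}{2}$ ($l = - \frac{6 - 1}{2} = \left(- \frac{1}{2}\right) 5 = - \frac{5}{2} \approx -2.5$)
$\left(n{\left(h,g{\left(-5,-5 \right)} \right)} + l\right)^{2} = \left(2 - \frac{5}{2}\right)^{2} = \left(- \frac{1}{2}\right)^{2} = \frac{1}{4}$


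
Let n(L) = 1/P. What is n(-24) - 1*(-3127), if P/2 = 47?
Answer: 293939/94 ≈ 3127.0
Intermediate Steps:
P = 94 (P = 2*47 = 94)
n(L) = 1/94
n(-24) - 1*(-3127) = 1/94 - 1*(-3127) = 1/94 + 3127 = 293939/94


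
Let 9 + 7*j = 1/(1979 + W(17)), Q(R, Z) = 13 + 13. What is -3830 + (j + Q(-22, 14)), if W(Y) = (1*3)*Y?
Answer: -54073109/14210 ≈ -3805.3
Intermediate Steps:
W(Y) = 3*Y
Q(R, Z) = 26
j = -18269/14210 (j = -9/7 + 1/(7*(1979 + 3*17)) = -9/7 + 1/(7*(1979 + 51)) = -9/7 + (⅐)/2030 = -9/7 + (⅐)*(1/2030) = -9/7 + 1/14210 = -18269/14210 ≈ -1.2856)
-3830 + (j + Q(-22, 14)) = -3830 + (-18269/14210 + 26) = -3830 + 351191/14210 = -54073109/14210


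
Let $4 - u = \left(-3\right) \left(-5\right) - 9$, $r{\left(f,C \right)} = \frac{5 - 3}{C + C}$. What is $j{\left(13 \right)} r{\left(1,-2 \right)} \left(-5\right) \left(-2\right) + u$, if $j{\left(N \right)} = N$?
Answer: $-67$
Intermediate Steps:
$r{\left(f,C \right)} = \frac{1}{C}$ ($r{\left(f,C \right)} = \frac{2}{2 C} = 2 \frac{1}{2 C} = \frac{1}{C}$)
$u = -2$ ($u = 4 - \left(\left(-3\right) \left(-5\right) - 9\right) = 4 - \left(15 - 9\right) = 4 - 6 = -2$)
$j{\left(13 \right)} r{\left(1,-2 \right)} \left(-5\right) \left(-2\right) + u = 13 \frac{1}{-2} \left(-5\right) \left(-2\right) - 2 = 13 \left(- \frac{1}{2}\right) \left(-5\right) \left(-2\right) - 2 = 13 \cdot \frac{5}{2} \left(-2\right) - 2 = 13 \left(-5\right) - 2 = -65 - 2 = -67$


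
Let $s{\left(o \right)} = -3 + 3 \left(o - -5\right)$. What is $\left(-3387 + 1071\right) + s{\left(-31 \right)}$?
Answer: $-2397$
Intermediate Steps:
$s{\left(o \right)} = 12 + 3 o$ ($s{\left(o \right)} = -3 + 3 \left(o + 5\right) = -3 + 3 \left(5 + o\right) = -3 + \left(15 + 3 o\right) = 12 + 3 o$)
$\left(-3387 + 1071\right) + s{\left(-31 \right)} = \left(-3387 + 1071\right) + \left(12 + 3 \left(-31\right)\right) = -2316 + \left(12 - 93\right) = -2316 - 81 = -2397$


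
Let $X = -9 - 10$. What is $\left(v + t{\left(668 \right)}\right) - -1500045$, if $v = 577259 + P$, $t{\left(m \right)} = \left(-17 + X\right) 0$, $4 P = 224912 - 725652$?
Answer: $1952119$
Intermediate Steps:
$P = -125185$ ($P = \frac{224912 - 725652}{4} = \frac{1}{4} \left(-500740\right) = -125185$)
$X = -19$ ($X = -9 - 10 = -19$)
$t{\left(m \right)} = 0$ ($t{\left(m \right)} = \left(-17 - 19\right) 0 = \left(-36\right) 0 = 0$)
$v = 452074$ ($v = 577259 - 125185 = 452074$)
$\left(v + t{\left(668 \right)}\right) - -1500045 = \left(452074 + 0\right) - -1500045 = 452074 + 1500045 = 1952119$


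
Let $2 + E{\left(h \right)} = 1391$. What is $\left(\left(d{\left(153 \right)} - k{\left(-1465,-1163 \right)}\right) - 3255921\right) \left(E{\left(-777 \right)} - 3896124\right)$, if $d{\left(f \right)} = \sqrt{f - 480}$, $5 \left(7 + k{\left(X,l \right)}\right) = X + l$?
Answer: $12678875140074 - 3894735 i \sqrt{327} \approx 1.2679 \cdot 10^{13} - 7.0429 \cdot 10^{7} i$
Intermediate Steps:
$k{\left(X,l \right)} = -7 + \frac{X}{5} + \frac{l}{5}$ ($k{\left(X,l \right)} = -7 + \frac{X + l}{5} = -7 + \left(\frac{X}{5} + \frac{l}{5}\right) = -7 + \frac{X}{5} + \frac{l}{5}$)
$E{\left(h \right)} = 1389$ ($E{\left(h \right)} = -2 + 1391 = 1389$)
$d{\left(f \right)} = \sqrt{-480 + f}$
$\left(\left(d{\left(153 \right)} - k{\left(-1465,-1163 \right)}\right) - 3255921\right) \left(E{\left(-777 \right)} - 3896124\right) = \left(\left(\sqrt{-480 + 153} - \left(-7 + \frac{1}{5} \left(-1465\right) + \frac{1}{5} \left(-1163\right)\right)\right) - 3255921\right) \left(1389 - 3896124\right) = \left(\left(\sqrt{-327} - \left(-7 - 293 - \frac{1163}{5}\right)\right) - 3255921\right) \left(-3894735\right) = \left(\left(i \sqrt{327} - - \frac{2663}{5}\right) - 3255921\right) \left(-3894735\right) = \left(\left(i \sqrt{327} + \frac{2663}{5}\right) - 3255921\right) \left(-3894735\right) = \left(\left(\frac{2663}{5} + i \sqrt{327}\right) - 3255921\right) \left(-3894735\right) = \left(- \frac{16276942}{5} + i \sqrt{327}\right) \left(-3894735\right) = 12678875140074 - 3894735 i \sqrt{327}$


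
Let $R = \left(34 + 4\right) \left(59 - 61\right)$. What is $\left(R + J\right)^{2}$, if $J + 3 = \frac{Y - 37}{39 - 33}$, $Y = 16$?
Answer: $\frac{27225}{4} \approx 6806.3$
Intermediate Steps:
$J = - \frac{13}{2}$ ($J = -3 + \frac{16 - 37}{39 - 33} = -3 - \frac{21}{6} = -3 - \frac{7}{2} = - \frac{13}{2} \approx -6.5$)
$R = -76$ ($R = 38 \left(-2\right) = -76$)
$\left(R + J\right)^{2} = \left(-76 - \frac{13}{2}\right)^{2} = \left(- \frac{165}{2}\right)^{2} = \frac{27225}{4}$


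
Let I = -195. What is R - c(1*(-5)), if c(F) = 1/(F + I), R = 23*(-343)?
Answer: -1577799/200 ≈ -7889.0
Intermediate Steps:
R = -7889
c(F) = 1/(-195 + F) (c(F) = 1/(F - 195) = 1/(-195 + F))
R - c(1*(-5)) = -7889 - 1/(-195 + 1*(-5)) = -7889 - 1/(-195 - 5) = -7889 - 1/(-200) = -7889 - 1*(-1/200) = -7889 + 1/200 = -1577799/200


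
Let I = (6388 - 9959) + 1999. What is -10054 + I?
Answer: -11626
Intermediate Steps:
I = -1572 (I = -3571 + 1999 = -1572)
-10054 + I = -10054 - 1572 = -11626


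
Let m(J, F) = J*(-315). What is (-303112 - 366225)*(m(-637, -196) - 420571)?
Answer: 147197915692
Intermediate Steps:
m(J, F) = -315*J
(-303112 - 366225)*(m(-637, -196) - 420571) = (-303112 - 366225)*(-315*(-637) - 420571) = -669337*(200655 - 420571) = -669337*(-219916) = 147197915692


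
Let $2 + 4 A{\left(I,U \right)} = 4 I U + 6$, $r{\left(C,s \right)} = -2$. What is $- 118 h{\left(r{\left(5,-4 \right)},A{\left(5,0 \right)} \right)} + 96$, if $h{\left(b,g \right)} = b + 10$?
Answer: $-848$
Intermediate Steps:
$A{\left(I,U \right)} = 1 + I U$ ($A{\left(I,U \right)} = - \frac{1}{2} + \frac{4 I U + 6}{4} = - \frac{1}{2} + \frac{6 + 4 I U}{4} = - \frac{1}{2} + \left(\frac{3}{2} + I U\right) = 1 + I U$)
$h{\left(b,g \right)} = 10 + b$
$- 118 h{\left(r{\left(5,-4 \right)},A{\left(5,0 \right)} \right)} + 96 = - 118 \left(10 - 2\right) + 96 = \left(-118\right) 8 + 96 = -944 + 96 = -848$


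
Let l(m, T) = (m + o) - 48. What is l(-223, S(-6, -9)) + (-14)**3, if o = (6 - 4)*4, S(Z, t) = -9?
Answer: -3007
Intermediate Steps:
o = 8 (o = 2*4 = 8)
l(m, T) = -40 + m (l(m, T) = (m + 8) - 48 = (8 + m) - 48 = -40 + m)
l(-223, S(-6, -9)) + (-14)**3 = (-40 - 223) + (-14)**3 = -263 - 2744 = -3007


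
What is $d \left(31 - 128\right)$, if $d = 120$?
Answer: $-11640$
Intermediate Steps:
$d \left(31 - 128\right) = 120 \left(31 - 128\right) = 120 \left(-97\right) = -11640$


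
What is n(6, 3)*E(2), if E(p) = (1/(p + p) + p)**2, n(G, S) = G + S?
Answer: 729/16 ≈ 45.563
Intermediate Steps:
E(p) = (p + 1/(2*p))**2 (E(p) = (1/(2*p) + p)**2 = (p + 1/(2*p))**2)
n(6, 3)*E(2) = (6 + 3)*((1/4)*(1 + 2*2**2)**2/2**2) = 9*((1/4)*(1/4)*(1 + 2*4)**2) = 9*((1/4)*(1/4)*(1 + 8)**2) = 9*((1/4)*(1/4)*9**2) = 9*((1/4)*(1/4)*81) = 9*(81/16) = 729/16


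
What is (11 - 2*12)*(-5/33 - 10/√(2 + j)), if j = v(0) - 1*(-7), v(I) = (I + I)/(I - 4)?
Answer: 1495/33 ≈ 45.303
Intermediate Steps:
v(I) = 2*I/(-4 + I) (v(I) = (2*I)/(-4 + I) = 2*I/(-4 + I))
j = 7 (j = 2*0/(-4 + 0) - 1*(-7) = 2*0/(-4) + 7 = 2*0*(-¼) + 7 = 0 + 7 = 7)
(11 - 2*12)*(-5/33 - 10/√(2 + j)) = (11 - 2*12)*(-5/33 - 10/√(2 + 7)) = (11 - 24)*(-5*1/33 - 10/(√9)) = -13*(-5/33 - 10/3) = -13*(-115/33) = 1495/33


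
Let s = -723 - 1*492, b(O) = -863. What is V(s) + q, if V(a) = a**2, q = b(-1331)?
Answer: 1475362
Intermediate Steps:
s = -1215 (s = -723 - 492 = -1215)
q = -863
V(s) + q = (-1215)**2 - 863 = 1476225 - 863 = 1475362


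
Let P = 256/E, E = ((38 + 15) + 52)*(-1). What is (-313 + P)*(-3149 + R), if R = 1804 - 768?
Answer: 69984673/105 ≈ 6.6652e+5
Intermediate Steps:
E = -105 (E = (53 + 52)*(-1) = 105*(-1) = -105)
R = 1036
P = -256/105 (P = 256/(-105) = 256*(-1/105) = -256/105 ≈ -2.4381)
(-313 + P)*(-3149 + R) = (-313 - 256/105)*(-3149 + 1036) = -33121/105*(-2113) = 69984673/105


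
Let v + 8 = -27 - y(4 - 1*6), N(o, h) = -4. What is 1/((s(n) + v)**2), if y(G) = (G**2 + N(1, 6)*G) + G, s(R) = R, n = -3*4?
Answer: 1/3249 ≈ 0.00030779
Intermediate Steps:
n = -12
y(G) = G**2 - 3*G (y(G) = (G**2 - 4*G) + G = G**2 - 3*G)
v = -45 (v = -8 + (-27 - (4 - 1*6)*(-3 + (4 - 1*6))) = -8 + (-27 - (4 - 6)*(-3 + (4 - 6))) = -8 + (-27 - (-2)*(-3 - 2)) = -8 + (-27 - (-2)*(-5)) = -8 + (-27 - 1*10) = -8 + (-27 - 10) = -8 - 37 = -45)
1/((s(n) + v)**2) = 1/((-12 - 45)**2) = 1/((-57)**2) = 1/3249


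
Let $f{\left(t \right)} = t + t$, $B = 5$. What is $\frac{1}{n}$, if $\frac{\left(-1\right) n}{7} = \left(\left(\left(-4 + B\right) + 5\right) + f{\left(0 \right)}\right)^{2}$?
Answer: $- \frac{1}{252} \approx -0.0039683$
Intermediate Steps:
$f{\left(t \right)} = 2 t$
$n = -252$ ($n = - 7 \left(\left(\left(-4 + 5\right) + 5\right) + 2 \cdot 0\right)^{2} = - 7 \left(\left(1 + 5\right) + 0\right)^{2} = - 7 \left(6 + 0\right)^{2} = - 7 \cdot 6^{2} = \left(-7\right) 36 = -252$)
$\frac{1}{n} = \frac{1}{-252} = - \frac{1}{252}$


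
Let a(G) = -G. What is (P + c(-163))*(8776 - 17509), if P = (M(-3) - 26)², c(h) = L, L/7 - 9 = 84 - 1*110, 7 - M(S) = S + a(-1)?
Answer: -1484610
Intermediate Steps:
M(S) = 6 - S (M(S) = 7 - (S - 1*(-1)) = 7 - (S + 1) = 7 - (1 + S) = 7 + (-1 - S) = 6 - S)
L = -119 (L = 63 + 7*(84 - 1*110) = 63 + 7*(84 - 110) = 63 + 7*(-26) = 63 - 182 = -119)
c(h) = -119
P = 289 (P = ((6 - 1*(-3)) - 26)² = ((6 + 3) - 26)² = (9 - 26)² = (-17)² = 289)
(P + c(-163))*(8776 - 17509) = (289 - 119)*(8776 - 17509) = 170*(-8733) = -1484610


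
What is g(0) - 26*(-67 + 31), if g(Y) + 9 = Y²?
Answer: 927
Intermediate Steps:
g(Y) = -9 + Y²
g(0) - 26*(-67 + 31) = (-9 + 0²) - 26*(-67 + 31) = (-9 + 0) - 26*(-36) = -9 + 936 = 927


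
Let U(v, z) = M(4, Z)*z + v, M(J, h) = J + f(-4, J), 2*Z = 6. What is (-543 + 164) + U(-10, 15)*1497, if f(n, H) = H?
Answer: 164291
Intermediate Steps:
Z = 3 (Z = (1/2)*6 = 3)
M(J, h) = 2*J (M(J, h) = J + J = 2*J)
U(v, z) = v + 8*z (U(v, z) = (2*4)*z + v = 8*z + v = v + 8*z)
(-543 + 164) + U(-10, 15)*1497 = (-543 + 164) + (-10 + 8*15)*1497 = -379 + (-10 + 120)*1497 = -379 + 110*1497 = -379 + 164670 = 164291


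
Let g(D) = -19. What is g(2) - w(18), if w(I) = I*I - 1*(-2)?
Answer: -345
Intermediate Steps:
w(I) = 2 + I² (w(I) = I² + 2 = 2 + I²)
g(2) - w(18) = -19 - (2 + 18²) = -19 - (2 + 324) = -19 - 1*326 = -19 - 326 = -345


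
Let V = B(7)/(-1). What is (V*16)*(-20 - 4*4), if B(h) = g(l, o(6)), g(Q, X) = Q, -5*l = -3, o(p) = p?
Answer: 1728/5 ≈ 345.60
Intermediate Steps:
l = ⅗ (l = -⅕*(-3) = ⅗ ≈ 0.60000)
B(h) = ⅗
V = -⅗ (V = (⅗)/(-1) = (⅗)*(-1) = -⅗ ≈ -0.60000)
(V*16)*(-20 - 4*4) = (-⅗*16)*(-20 - 4*4) = -48*(-20 - 16)/5 = -48/5*(-36) = 1728/5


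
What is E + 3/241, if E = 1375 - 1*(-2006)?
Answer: 814824/241 ≈ 3381.0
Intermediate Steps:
E = 3381 (E = 1375 + 2006 = 3381)
E + 3/241 = 3381 + 3/241 = 814824/241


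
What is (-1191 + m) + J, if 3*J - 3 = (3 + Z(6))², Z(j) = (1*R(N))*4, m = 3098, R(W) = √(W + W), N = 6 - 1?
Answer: 5893/3 + 8*√10 ≈ 1989.6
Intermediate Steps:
N = 5
R(W) = √2*√W (R(W) = √(2*W) = √2*√W)
Z(j) = 4*√10 (Z(j) = (1*(√2*√5))*4 = (1*√10)*4 = √10*4 = 4*√10)
J = 1 + (3 + 4*√10)²/3 ≈ 82.632
(-1191 + m) + J = (-1191 + 3098) + (172/3 + 8*√10) = 1907 + (172/3 + 8*√10) = 5893/3 + 8*√10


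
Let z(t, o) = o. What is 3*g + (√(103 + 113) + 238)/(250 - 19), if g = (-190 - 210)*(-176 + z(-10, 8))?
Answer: 6652834/33 + 2*√6/77 ≈ 2.0160e+5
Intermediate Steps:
g = 67200 (g = (-190 - 210)*(-176 + 8) = -400*(-168) = 67200)
3*g + (√(103 + 113) + 238)/(250 - 19) = 3*67200 + (√(103 + 113) + 238)/(250 - 19) = 201600 + (√216 + 238)/231 = 201600 + (6*√6 + 238)*(1/231) = 201600 + (238 + 6*√6)*(1/231) = 201600 + (34/33 + 2*√6/77) = 6652834/33 + 2*√6/77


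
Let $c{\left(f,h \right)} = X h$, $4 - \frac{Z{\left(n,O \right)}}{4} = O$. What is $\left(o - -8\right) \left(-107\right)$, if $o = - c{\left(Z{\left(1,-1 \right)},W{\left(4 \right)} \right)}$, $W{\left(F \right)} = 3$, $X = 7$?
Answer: $1391$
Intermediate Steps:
$Z{\left(n,O \right)} = 16 - 4 O$
$c{\left(f,h \right)} = 7 h$
$o = -21$ ($o = - 7 \cdot 3 = \left(-1\right) 21 = -21$)
$\left(o - -8\right) \left(-107\right) = \left(-21 - -8\right) \left(-107\right) = \left(-21 + \left(-4 + 12\right)\right) \left(-107\right) = \left(-21 + 8\right) \left(-107\right) = \left(-13\right) \left(-107\right) = 1391$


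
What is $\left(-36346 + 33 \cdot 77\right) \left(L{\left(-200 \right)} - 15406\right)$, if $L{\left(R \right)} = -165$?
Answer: $526377655$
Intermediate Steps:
$\left(-36346 + 33 \cdot 77\right) \left(L{\left(-200 \right)} - 15406\right) = \left(-36346 + 33 \cdot 77\right) \left(-165 - 15406\right) = \left(-36346 + 2541\right) \left(-15571\right) = \left(-33805\right) \left(-15571\right) = 526377655$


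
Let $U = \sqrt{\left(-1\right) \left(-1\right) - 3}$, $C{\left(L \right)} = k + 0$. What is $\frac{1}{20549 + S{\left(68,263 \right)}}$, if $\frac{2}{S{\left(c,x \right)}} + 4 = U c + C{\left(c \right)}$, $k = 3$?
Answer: $\frac{i + 68 \sqrt{2}}{20547 i + 1397332 \sqrt{2}} \approx 4.8664 \cdot 10^{-5} + 4.9247 \cdot 10^{-11} i$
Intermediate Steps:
$C{\left(L \right)} = 3$ ($C{\left(L \right)} = 3 + 0 = 3$)
$U = i \sqrt{2}$ ($U = \sqrt{1 - 3} = \sqrt{-2} = i \sqrt{2} \approx 1.4142 i$)
$S{\left(c,x \right)} = \frac{2}{-1 + i c \sqrt{2}}$ ($S{\left(c,x \right)} = \frac{2}{-4 + \left(i \sqrt{2} c + 3\right)} = \frac{2}{-4 + \left(i c \sqrt{2} + 3\right)} = \frac{2}{-4 + \left(3 + i c \sqrt{2}\right)} = \frac{2}{-1 + i c \sqrt{2}}$)
$\frac{1}{20549 + S{\left(68,263 \right)}} = \frac{1}{20549 + \frac{2}{-1 + i 68 \sqrt{2}}} = \frac{1}{20549 + \frac{2}{-1 + 68 i \sqrt{2}}}$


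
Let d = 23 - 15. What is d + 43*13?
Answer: 567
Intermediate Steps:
d = 8
d + 43*13 = 8 + 43*13 = 8 + 559 = 567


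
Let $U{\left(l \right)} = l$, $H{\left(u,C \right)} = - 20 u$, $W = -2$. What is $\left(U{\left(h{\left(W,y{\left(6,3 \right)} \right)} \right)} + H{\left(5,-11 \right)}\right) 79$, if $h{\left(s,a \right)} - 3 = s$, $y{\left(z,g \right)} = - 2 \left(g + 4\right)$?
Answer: $-7821$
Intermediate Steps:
$y{\left(z,g \right)} = -8 - 2 g$ ($y{\left(z,g \right)} = - 2 \left(4 + g\right) = -8 - 2 g$)
$h{\left(s,a \right)} = 3 + s$
$\left(U{\left(h{\left(W,y{\left(6,3 \right)} \right)} \right)} + H{\left(5,-11 \right)}\right) 79 = \left(\left(3 - 2\right) - 100\right) 79 = \left(1 - 100\right) 79 = \left(-99\right) 79 = -7821$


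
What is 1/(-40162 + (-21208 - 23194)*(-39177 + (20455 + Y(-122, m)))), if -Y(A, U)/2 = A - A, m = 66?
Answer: 1/831254082 ≈ 1.2030e-9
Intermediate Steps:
Y(A, U) = 0 (Y(A, U) = -2*(A - A) = -2*0 = 0)
1/(-40162 + (-21208 - 23194)*(-39177 + (20455 + Y(-122, m)))) = 1/(-40162 + (-21208 - 23194)*(-39177 + (20455 + 0))) = 1/(-40162 - 44402*(-39177 + 20455)) = 1/(-40162 - 44402*(-18722)) = 1/(-40162 + 831294244) = 1/831254082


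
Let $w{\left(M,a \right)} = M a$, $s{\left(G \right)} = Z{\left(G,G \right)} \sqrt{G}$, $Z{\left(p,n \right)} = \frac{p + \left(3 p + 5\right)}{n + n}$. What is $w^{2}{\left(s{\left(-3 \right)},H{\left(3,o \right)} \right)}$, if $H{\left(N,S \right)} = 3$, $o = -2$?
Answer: $- \frac{147}{4} \approx -36.75$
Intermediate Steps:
$Z{\left(p,n \right)} = \frac{5 + 4 p}{2 n}$ ($Z{\left(p,n \right)} = \frac{p + \left(5 + 3 p\right)}{2 n} = \left(5 + 4 p\right) \frac{1}{2 n} = \frac{5 + 4 p}{2 n}$)
$s{\left(G \right)} = \frac{5 + 4 G}{2 \sqrt{G}}$ ($s{\left(G \right)} = \frac{5 + 4 G}{2 G} \sqrt{G} = \frac{5 + 4 G}{2 \sqrt{G}}$)
$w^{2}{\left(s{\left(-3 \right)},H{\left(3,o \right)} \right)} = \left(\frac{5 + 4 \left(-3\right)}{2 i \sqrt{3}} \cdot 3\right)^{2} = \left(\frac{- \frac{i \sqrt{3}}{3} \left(5 - 12\right)}{2} \cdot 3\right)^{2} = \left(\frac{1}{2} \left(- \frac{i \sqrt{3}}{3}\right) \left(-7\right) 3\right)^{2} = \left(\frac{7 i \sqrt{3}}{6} \cdot 3\right)^{2} = \left(\frac{7 i \sqrt{3}}{2}\right)^{2} = - \frac{147}{4}$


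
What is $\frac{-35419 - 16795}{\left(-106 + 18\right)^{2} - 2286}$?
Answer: $- \frac{26107}{2729} \approx -9.5665$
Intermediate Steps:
$\frac{-35419 - 16795}{\left(-106 + 18\right)^{2} - 2286} = - \frac{52214}{\left(-88\right)^{2} - 2286} = - \frac{52214}{7744 - 2286} = - \frac{52214}{5458} = \left(-52214\right) \frac{1}{5458} = - \frac{26107}{2729}$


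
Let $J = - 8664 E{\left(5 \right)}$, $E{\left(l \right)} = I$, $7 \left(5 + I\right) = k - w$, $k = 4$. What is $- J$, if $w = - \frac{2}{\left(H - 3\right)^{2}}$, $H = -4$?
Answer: $- \frac{13143288}{343} \approx -38319.0$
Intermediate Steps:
$w = - \frac{2}{49}$ ($w = - \frac{2}{\left(-4 - 3\right)^{2}} = - \frac{2}{\left(-7\right)^{2}} = - \frac{2}{49} \approx -0.040816$)
$I = - \frac{1517}{343}$ ($I = -5 + \frac{4 - - \frac{2}{49}}{7} = -5 + \frac{4 + \frac{2}{49}}{7} = -5 + \frac{1}{7} \cdot \frac{198}{49} = -5 + \frac{198}{343} = - \frac{1517}{343} \approx -4.4227$)
$E{\left(l \right)} = - \frac{1517}{343}$
$J = \frac{13143288}{343}$ ($J = \left(-8664\right) \left(- \frac{1517}{343}\right) = \frac{13143288}{343} \approx 38319.0$)
$- J = \left(-1\right) \frac{13143288}{343} = - \frac{13143288}{343}$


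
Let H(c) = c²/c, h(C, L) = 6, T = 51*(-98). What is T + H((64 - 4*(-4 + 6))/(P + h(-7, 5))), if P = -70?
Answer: -39991/8 ≈ -4998.9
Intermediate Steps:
T = -4998
H(c) = c
T + H((64 - 4*(-4 + 6))/(P + h(-7, 5))) = -4998 + (64 - 4*(-4 + 6))/(-70 + 6) = -4998 + (64 - 4*2)/(-64) = -4998 + (64 - 8)*(-1/64) = -4998 + 56*(-1/64) = -4998 - 7/8 = -39991/8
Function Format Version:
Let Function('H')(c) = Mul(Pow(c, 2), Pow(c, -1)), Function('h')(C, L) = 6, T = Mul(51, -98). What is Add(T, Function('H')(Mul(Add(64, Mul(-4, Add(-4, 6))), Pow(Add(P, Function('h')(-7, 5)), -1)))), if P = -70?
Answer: Rational(-39991, 8) ≈ -4998.9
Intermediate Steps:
T = -4998
Function('H')(c) = c
Add(T, Function('H')(Mul(Add(64, Mul(-4, Add(-4, 6))), Pow(Add(P, Function('h')(-7, 5)), -1)))) = Add(-4998, Mul(Add(64, Mul(-4, Add(-4, 6))), Pow(Add(-70, 6), -1))) = Add(-4998, Mul(Add(64, Mul(-4, 2)), Pow(-64, -1))) = Add(-4998, Mul(Add(64, -8), Rational(-1, 64))) = Add(-4998, Mul(56, Rational(-1, 64))) = Add(-4998, Rational(-7, 8)) = Rational(-39991, 8)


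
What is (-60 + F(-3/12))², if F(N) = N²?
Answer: 919681/256 ≈ 3592.5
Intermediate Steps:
(-60 + F(-3/12))² = (-60 + (-3/12)²)² = (-60 + (-3*1/12)²)² = (-60 + (-¼)²)² = (-60 + 1/16)² = (-959/16)² = 919681/256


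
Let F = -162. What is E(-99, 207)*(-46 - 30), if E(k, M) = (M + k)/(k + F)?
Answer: 912/29 ≈ 31.448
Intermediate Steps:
E(k, M) = (M + k)/(-162 + k) (E(k, M) = (M + k)/(k - 162) = (M + k)/(-162 + k))
E(-99, 207)*(-46 - 30) = ((207 - 99)/(-162 - 99))*(-46 - 30) = (108/(-261))*(-76) = -1/261*108*(-76) = -12/29*(-76) = 912/29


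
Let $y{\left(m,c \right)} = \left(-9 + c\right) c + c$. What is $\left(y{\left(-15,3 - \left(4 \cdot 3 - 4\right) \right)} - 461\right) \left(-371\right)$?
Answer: $146916$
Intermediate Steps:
$y{\left(m,c \right)} = c + c \left(-9 + c\right)$ ($y{\left(m,c \right)} = c \left(-9 + c\right) + c = c + c \left(-9 + c\right)$)
$\left(y{\left(-15,3 - \left(4 \cdot 3 - 4\right) \right)} - 461\right) \left(-371\right) = \left(\left(3 - \left(4 \cdot 3 - 4\right)\right) \left(-8 + \left(3 - \left(4 \cdot 3 - 4\right)\right)\right) - 461\right) \left(-371\right) = \left(\left(3 - \left(12 - 4\right)\right) \left(-8 + \left(3 - \left(12 - 4\right)\right)\right) - 461\right) \left(-371\right) = \left(\left(3 - 8\right) \left(-8 + \left(3 - 8\right)\right) - 461\right) \left(-371\right) = \left(- 5 \left(-8 - 5\right) - 461\right) \left(-371\right) = \left(\left(-5\right) \left(-13\right) - 461\right) \left(-371\right) = \left(65 - 461\right) \left(-371\right) = \left(-396\right) \left(-371\right) = 146916$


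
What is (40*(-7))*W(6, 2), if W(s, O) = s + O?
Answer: -2240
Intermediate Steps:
W(s, O) = O + s
(40*(-7))*W(6, 2) = (40*(-7))*(2 + 6) = -280*8 = -2240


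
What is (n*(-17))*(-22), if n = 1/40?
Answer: 187/20 ≈ 9.3500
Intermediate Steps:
n = 1/40 ≈ 0.025000
(n*(-17))*(-22) = ((1/40)*(-17))*(-22) = -17/40*(-22) = 187/20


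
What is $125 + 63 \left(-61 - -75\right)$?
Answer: $1007$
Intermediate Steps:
$125 + 63 \left(-61 - -75\right) = 125 + 63 \left(-61 + 75\right) = 125 + 63 \cdot 14 = 125 + 882 = 1007$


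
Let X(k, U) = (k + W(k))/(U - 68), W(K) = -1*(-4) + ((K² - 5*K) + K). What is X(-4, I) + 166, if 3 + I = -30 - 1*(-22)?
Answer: 13082/79 ≈ 165.59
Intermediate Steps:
I = -11 (I = -3 + (-30 - 1*(-22)) = -3 + (-30 + 22) = -3 - 8 = -11)
W(K) = 4 + K² - 4*K (W(K) = 4 + (K² - 4*K) = 4 + K² - 4*K)
X(k, U) = (4 + k² - 3*k)/(-68 + U) (X(k, U) = (k + (4 + k² - 4*k))/(U - 68) = (4 + k² - 3*k)/(-68 + U))
X(-4, I) + 166 = (4 + (-4)² - 3*(-4))/(-68 - 11) + 166 = (4 + 16 + 12)/(-79) + 166 = -1/79*32 + 166 = -32/79 + 166 = 13082/79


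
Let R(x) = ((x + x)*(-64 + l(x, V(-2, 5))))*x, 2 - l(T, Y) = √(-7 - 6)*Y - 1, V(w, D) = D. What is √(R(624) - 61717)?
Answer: √(-47565589 - 3893760*I*√13) ≈ 1007.1 - 6969.9*I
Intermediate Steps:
l(T, Y) = 3 - I*Y*√13 (l(T, Y) = 2 - (√(-7 - 6)*Y - 1) = 2 - (√(-13)*Y - 1) = 2 - ((I*√13)*Y - 1) = 2 - (I*Y*√13 - 1) = 2 - (-1 + I*Y*√13) = 2 + (1 - I*Y*√13) = 3 - I*Y*√13)
R(x) = 2*x²*(-61 - 5*I*√13) (R(x) = ((x + x)*(-64 + (3 - 1*I*5*√13)))*x = ((2*x)*(-64 + (3 - 5*I*√13)))*x = ((2*x)*(-61 - 5*I*√13))*x = (2*x*(-61 - 5*I*√13))*x = 2*x²*(-61 - 5*I*√13))
√(R(624) - 61717) = √(624²*(-122 - 10*I*√13) - 61717) = √(389376*(-122 - 10*I*√13) - 61717) = √((-47503872 - 3893760*I*√13) - 61717) = √(-47565589 - 3893760*I*√13)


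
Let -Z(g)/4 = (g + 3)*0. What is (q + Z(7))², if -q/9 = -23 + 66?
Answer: 149769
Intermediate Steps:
q = -387 (q = -9*(-23 + 66) = -9*43 = -387)
Z(g) = 0 (Z(g) = -4*(g + 3)*0 = -4*(3 + g)*0 = -4*0 = 0)
(q + Z(7))² = (-387 + 0)² = (-387)² = 149769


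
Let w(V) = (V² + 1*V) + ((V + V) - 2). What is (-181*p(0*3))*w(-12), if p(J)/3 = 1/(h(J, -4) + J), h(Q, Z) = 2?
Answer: -28779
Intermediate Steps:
p(J) = 3/(2 + J)
w(V) = -2 + V² + 3*V (w(V) = (V² + V) + (2*V - 2) = (V + V²) + (-2 + 2*V) = -2 + V² + 3*V)
(-181*p(0*3))*w(-12) = (-543/(2 + 0*3))*(-2 + (-12)² + 3*(-12)) = (-543/(2 + 0))*(-2 + 144 - 36) = -543/2*106 = -28779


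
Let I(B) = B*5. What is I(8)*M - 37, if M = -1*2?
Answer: -117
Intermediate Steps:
M = -2
I(B) = 5*B
I(8)*M - 37 = (5*8)*(-2) - 37 = 40*(-2) - 37 = -80 - 37 = -117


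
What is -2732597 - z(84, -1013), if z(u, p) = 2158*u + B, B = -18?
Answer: -2913851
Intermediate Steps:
z(u, p) = -18 + 2158*u (z(u, p) = 2158*u - 18 = -18 + 2158*u)
-2732597 - z(84, -1013) = -2732597 - (-18 + 2158*84) = -2732597 - (-18 + 181272) = -2732597 - 1*181254 = -2732597 - 181254 = -2913851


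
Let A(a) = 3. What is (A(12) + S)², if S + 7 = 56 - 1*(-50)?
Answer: 10404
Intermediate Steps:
S = 99 (S = -7 + (56 - 1*(-50)) = -7 + (56 + 50) = -7 + 106 = 99)
(A(12) + S)² = (3 + 99)² = 102² = 10404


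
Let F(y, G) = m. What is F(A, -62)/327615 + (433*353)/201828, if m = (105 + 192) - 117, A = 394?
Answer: 3340796945/4408125348 ≈ 0.75787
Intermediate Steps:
m = 180 (m = 297 - 117 = 180)
F(y, G) = 180
F(A, -62)/327615 + (433*353)/201828 = 180/327615 + (433*353)/201828 = 180*(1/327615) + 152849*(1/201828) = 12/21841 + 152849/201828 = 3340796945/4408125348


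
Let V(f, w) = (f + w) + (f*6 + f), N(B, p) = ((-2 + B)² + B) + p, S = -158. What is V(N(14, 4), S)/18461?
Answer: 1138/18461 ≈ 0.061643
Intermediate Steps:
N(B, p) = B + p + (-2 + B)² (N(B, p) = (B + (-2 + B)²) + p = B + p + (-2 + B)²)
V(f, w) = w + 8*f (V(f, w) = (f + w) + (6*f + f) = (f + w) + 7*f = w + 8*f)
V(N(14, 4), S)/18461 = (-158 + 8*(14 + 4 + (-2 + 14)²))/18461 = (-158 + 8*(14 + 4 + 12²))*(1/18461) = (-158 + 8*(14 + 4 + 144))*(1/18461) = (-158 + 8*162)*(1/18461) = (-158 + 1296)*(1/18461) = 1138*(1/18461) = 1138/18461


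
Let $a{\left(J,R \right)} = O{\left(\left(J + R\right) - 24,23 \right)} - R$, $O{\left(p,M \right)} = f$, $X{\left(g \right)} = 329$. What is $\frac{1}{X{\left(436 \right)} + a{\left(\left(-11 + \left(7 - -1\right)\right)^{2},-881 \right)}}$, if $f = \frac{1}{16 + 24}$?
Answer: $\frac{40}{48401} \approx 0.00082643$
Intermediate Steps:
$f = \frac{1}{40} \approx 0.025$
$O{\left(p,M \right)} = \frac{1}{40}$
$a{\left(J,R \right)} = \frac{1}{40} - R$
$\frac{1}{X{\left(436 \right)} + a{\left(\left(-11 + \left(7 - -1\right)\right)^{2},-881 \right)}} = \frac{1}{329 + \left(\frac{1}{40} - -881\right)} = \frac{1}{329 + \left(\frac{1}{40} + 881\right)} = \frac{1}{329 + \frac{35241}{40}} = \frac{1}{\frac{48401}{40}} = \frac{40}{48401}$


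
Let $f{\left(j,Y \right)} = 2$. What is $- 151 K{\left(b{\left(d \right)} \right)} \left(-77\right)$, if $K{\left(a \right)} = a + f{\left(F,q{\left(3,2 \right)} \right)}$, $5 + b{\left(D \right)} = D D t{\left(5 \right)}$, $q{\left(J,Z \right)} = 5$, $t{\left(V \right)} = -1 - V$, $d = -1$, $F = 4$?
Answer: $-104643$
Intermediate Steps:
$b{\left(D \right)} = -5 - 6 D^{2}$ ($b{\left(D \right)} = -5 + D D \left(-1 - 5\right) = -5 + D^{2} \left(-1 - 5\right) = -5 + D^{2} \left(-6\right) = -5 - 6 D^{2}$)
$K{\left(a \right)} = 2 + a$ ($K{\left(a \right)} = a + 2 = 2 + a$)
$- 151 K{\left(b{\left(d \right)} \right)} \left(-77\right) = - 151 \left(2 - \left(5 + 6 \left(-1\right)^{2}\right)\right) \left(-77\right) = - 151 \left(2 - 11\right) \left(-77\right) = \left(-151\right) \left(-9\right) \left(-77\right) = 1359 \left(-77\right) = -104643$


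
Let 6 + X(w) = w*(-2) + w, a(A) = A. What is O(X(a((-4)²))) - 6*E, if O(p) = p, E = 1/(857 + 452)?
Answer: -28804/1309 ≈ -22.005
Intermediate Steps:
E = 1/1309 ≈ 0.00076394
X(w) = -6 - w (X(w) = -6 + (w*(-2) + w) = -6 + (-2*w + w) = -6 - w)
O(X(a((-4)²))) - 6*E = (-6 - 1*(-4)²) - 6*1/1309 = (-6 - 1*16) - 6/1309 = (-6 - 16) - 6/1309 = -22 - 6/1309 = -28804/1309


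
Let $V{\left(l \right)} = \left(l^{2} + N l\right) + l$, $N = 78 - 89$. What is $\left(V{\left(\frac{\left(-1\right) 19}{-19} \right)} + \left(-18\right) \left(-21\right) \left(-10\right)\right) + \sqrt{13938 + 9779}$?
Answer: $-3789 + \sqrt{23717} \approx -3635.0$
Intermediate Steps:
$N = -11$ ($N = 78 - 89 = -11$)
$V{\left(l \right)} = l^{2} - 10 l$ ($V{\left(l \right)} = \left(l^{2} - 11 l\right) + l = l^{2} - 10 l$)
$\left(V{\left(\frac{\left(-1\right) 19}{-19} \right)} + \left(-18\right) \left(-21\right) \left(-10\right)\right) + \sqrt{13938 + 9779} = \left(\frac{\left(-1\right) 19}{-19} \left(-10 + \frac{\left(-1\right) 19}{-19}\right) + \left(-18\right) \left(-21\right) \left(-10\right)\right) + \sqrt{13938 + 9779} = \left(\left(-19\right) \left(- \frac{1}{19}\right) \left(-10 - -1\right) + 378 \left(-10\right)\right) + \sqrt{23717} = \left(1 \left(-10 + 1\right) - 3780\right) + \sqrt{23717} = \left(1 \left(-9\right) - 3780\right) + \sqrt{23717} = \left(-9 - 3780\right) + \sqrt{23717} = -3789 + \sqrt{23717}$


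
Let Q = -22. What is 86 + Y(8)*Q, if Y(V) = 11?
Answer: -156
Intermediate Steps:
86 + Y(8)*Q = 86 + 11*(-22) = 86 - 242 = -156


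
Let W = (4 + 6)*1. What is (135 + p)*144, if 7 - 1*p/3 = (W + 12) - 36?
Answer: 28512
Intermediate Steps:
W = 10 (W = 10*1 = 10)
p = 63 (p = 21 - 3*((10 + 12) - 36) = 21 - 3*(22 - 36) = 21 - 3*(-14) = 21 + 42 = 63)
(135 + p)*144 = (135 + 63)*144 = 198*144 = 28512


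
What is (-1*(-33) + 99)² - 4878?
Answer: 12546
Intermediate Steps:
(-1*(-33) + 99)² - 4878 = (33 + 99)² - 4878 = 132² - 4878 = 17424 - 4878 = 12546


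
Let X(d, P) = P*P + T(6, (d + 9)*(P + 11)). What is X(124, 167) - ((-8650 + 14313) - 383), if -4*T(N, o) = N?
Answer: 45215/2 ≈ 22608.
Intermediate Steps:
T(N, o) = -N/4
X(d, P) = -3/2 + P**2 (X(d, P) = P*P - 1/4*6 = P**2 - 3/2 = -3/2 + P**2)
X(124, 167) - ((-8650 + 14313) - 383) = (-3/2 + 167**2) - ((-8650 + 14313) - 383) = (-3/2 + 27889) - (5663 - 383) = 55775/2 - 1*5280 = 55775/2 - 5280 = 45215/2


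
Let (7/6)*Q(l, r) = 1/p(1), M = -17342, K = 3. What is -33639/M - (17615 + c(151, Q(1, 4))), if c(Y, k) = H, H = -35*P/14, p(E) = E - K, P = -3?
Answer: -152787878/8671 ≈ -17621.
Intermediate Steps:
p(E) = -3 + E (p(E) = E - 1*3 = E - 3 = -3 + E)
Q(l, r) = -3/7 (Q(l, r) = 6/(7*(-3 + 1)) = (6/7)/(-2) = (6/7)*(-½) = -3/7)
H = 15/2 (H = -35*(-3)/14 = 105*(1/14) = 15/2 ≈ 7.5000)
c(Y, k) = 15/2
-33639/M - (17615 + c(151, Q(1, 4))) = -33639/(-17342) - (17615 + 15/2) = -33639*(-1/17342) - 1*35245/2 = 33639/17342 - 35245/2 = -152787878/8671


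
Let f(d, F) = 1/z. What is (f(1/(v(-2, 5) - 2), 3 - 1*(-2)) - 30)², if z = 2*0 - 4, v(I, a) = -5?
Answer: 14641/16 ≈ 915.06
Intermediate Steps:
z = -4 (z = 0 - 4 = -4)
f(d, F) = -¼ (f(d, F) = 1/(-4) = -¼)
(f(1/(v(-2, 5) - 2), 3 - 1*(-2)) - 30)² = (-¼ - 30)² = (-121/4)² = 14641/16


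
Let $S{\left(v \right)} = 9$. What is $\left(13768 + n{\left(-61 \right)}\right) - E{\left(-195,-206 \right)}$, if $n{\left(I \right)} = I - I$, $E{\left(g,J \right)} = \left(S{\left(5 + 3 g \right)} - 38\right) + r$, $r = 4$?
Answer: $13793$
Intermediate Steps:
$E{\left(g,J \right)} = -25$ ($E{\left(g,J \right)} = \left(9 - 38\right) + 4 = -29 + 4 = -25$)
$n{\left(I \right)} = 0$
$\left(13768 + n{\left(-61 \right)}\right) - E{\left(-195,-206 \right)} = \left(13768 + 0\right) - -25 = 13768 + 25 = 13793$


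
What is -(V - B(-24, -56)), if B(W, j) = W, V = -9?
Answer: -15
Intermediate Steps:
-(V - B(-24, -56)) = -(-9 - 1*(-24)) = -(-9 + 24) = -1*15 = -15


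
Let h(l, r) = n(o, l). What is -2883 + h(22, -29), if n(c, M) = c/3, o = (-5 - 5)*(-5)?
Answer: -8599/3 ≈ -2866.3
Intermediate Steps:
o = 50 (o = -10*(-5) = 50)
n(c, M) = c/3 (n(c, M) = c*(⅓) = c/3)
h(l, r) = 50/3 (h(l, r) = (⅓)*50 = 50/3)
-2883 + h(22, -29) = -2883 + 50/3 = -8599/3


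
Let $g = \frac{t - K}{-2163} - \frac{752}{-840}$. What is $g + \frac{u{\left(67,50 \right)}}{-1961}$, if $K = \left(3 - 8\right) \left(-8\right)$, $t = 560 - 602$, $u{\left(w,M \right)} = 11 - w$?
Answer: $\frac{6798684}{7069405} \approx 0.96171$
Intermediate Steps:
$t = -42$
$K = 40$ ($K = \left(-5\right) \left(-8\right) = 40$)
$g = \frac{3364}{3605}$ ($g = \frac{-42 - 40}{-2163} - \frac{752}{-840} = \left(-42 - 40\right) \left(- \frac{1}{2163}\right) - - \frac{94}{105} = \left(-82\right) \left(- \frac{1}{2163}\right) + \frac{94}{105} = \frac{82}{2163} + \frac{94}{105} = \frac{3364}{3605} \approx 0.93315$)
$g + \frac{u{\left(67,50 \right)}}{-1961} = \frac{3364}{3605} + \frac{11 - 67}{-1961} = \frac{3364}{3605} + \left(11 - 67\right) \left(- \frac{1}{1961}\right) = \frac{3364}{3605} - - \frac{56}{1961} = \frac{3364}{3605} + \frac{56}{1961} = \frac{6798684}{7069405}$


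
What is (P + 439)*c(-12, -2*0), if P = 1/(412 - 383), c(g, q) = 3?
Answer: 38196/29 ≈ 1317.1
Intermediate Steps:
P = 1/29 ≈ 0.034483
(P + 439)*c(-12, -2*0) = (1/29 + 439)*3 = (12732/29)*3 = 38196/29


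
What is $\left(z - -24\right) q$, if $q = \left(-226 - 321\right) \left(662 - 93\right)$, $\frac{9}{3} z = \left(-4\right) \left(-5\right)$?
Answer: $- \frac{28634356}{3} \approx -9.5448 \cdot 10^{6}$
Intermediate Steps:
$z = \frac{20}{3}$ ($z = \frac{\left(-4\right) \left(-5\right)}{3} = \frac{1}{3} \cdot 20 = \frac{20}{3} \approx 6.6667$)
$q = -311243$ ($q = \left(-547\right) 569 = -311243$)
$\left(z - -24\right) q = \left(\frac{20}{3} - -24\right) \left(-311243\right) = \left(\frac{20}{3} + 24\right) \left(-311243\right) = \frac{92}{3} \left(-311243\right) = - \frac{28634356}{3}$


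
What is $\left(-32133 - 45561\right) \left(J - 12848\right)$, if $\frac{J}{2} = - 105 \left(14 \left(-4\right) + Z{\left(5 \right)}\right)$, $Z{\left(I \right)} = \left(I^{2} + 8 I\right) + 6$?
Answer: $1242948612$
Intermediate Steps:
$Z{\left(I \right)} = 6 + I^{2} + 8 I$
$J = -3150$ ($J = 2 \left(- 105 \left(14 \left(-4\right) + \left(6 + 5^{2} + 8 \cdot 5\right)\right)\right) = 2 \left(- 105 \left(-56 + \left(6 + 25 + 40\right)\right)\right) = 2 \left(- 105 \left(-56 + 71\right)\right) = 2 \left(\left(-105\right) 15\right) = 2 \left(-1575\right) = -3150$)
$\left(-32133 - 45561\right) \left(J - 12848\right) = \left(-32133 - 45561\right) \left(-3150 - 12848\right) = \left(-32133 - 45561\right) \left(-15998\right) = \left(-77694\right) \left(-15998\right) = 1242948612$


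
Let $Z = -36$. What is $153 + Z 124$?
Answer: $-4311$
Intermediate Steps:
$153 + Z 124 = 153 - 4464 = -4311$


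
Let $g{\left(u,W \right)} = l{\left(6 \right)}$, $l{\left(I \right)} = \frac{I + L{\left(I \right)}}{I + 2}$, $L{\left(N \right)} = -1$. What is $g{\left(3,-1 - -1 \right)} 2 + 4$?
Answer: $\frac{21}{4} \approx 5.25$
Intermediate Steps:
$l{\left(I \right)} = \frac{-1 + I}{2 + I}$ ($l{\left(I \right)} = \frac{I - 1}{I + 2} = \frac{-1 + I}{2 + I}$)
$g{\left(u,W \right)} = \frac{5}{8}$ ($g{\left(u,W \right)} = \frac{-1 + 6}{2 + 6} = \frac{1}{8} \cdot 5 = \frac{5}{8}$)
$g{\left(3,-1 - -1 \right)} 2 + 4 = \frac{5}{8} \cdot 2 + 4 = \frac{5}{4} + 4 = \frac{21}{4}$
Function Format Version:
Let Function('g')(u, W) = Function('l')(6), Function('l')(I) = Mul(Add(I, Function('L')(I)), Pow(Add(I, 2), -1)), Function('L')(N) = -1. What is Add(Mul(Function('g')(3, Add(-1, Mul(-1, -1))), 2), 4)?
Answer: Rational(21, 4) ≈ 5.2500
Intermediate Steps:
Function('l')(I) = Mul(Pow(Add(2, I), -1), Add(-1, I)) (Function('l')(I) = Mul(Add(I, -1), Pow(Add(I, 2), -1)) = Mul(Add(-1, I), Pow(Add(2, I), -1)) = Mul(Pow(Add(2, I), -1), Add(-1, I)))
Function('g')(u, W) = Rational(5, 8) (Function('g')(u, W) = Mul(Pow(Add(2, 6), -1), Add(-1, 6)) = Mul(Pow(8, -1), 5) = Mul(Rational(1, 8), 5) = Rational(5, 8))
Add(Mul(Function('g')(3, Add(-1, Mul(-1, -1))), 2), 4) = Add(Mul(Rational(5, 8), 2), 4) = Add(Rational(5, 4), 4) = Rational(21, 4)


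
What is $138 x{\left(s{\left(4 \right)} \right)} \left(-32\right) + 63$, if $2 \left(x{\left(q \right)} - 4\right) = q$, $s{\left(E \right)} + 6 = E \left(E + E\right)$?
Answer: $-75009$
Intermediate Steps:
$s{\left(E \right)} = -6 + 2 E^{2}$ ($s{\left(E \right)} = -6 + E \left(E + E\right) = -6 + E 2 E = -6 + 2 E^{2}$)
$x{\left(q \right)} = 4 + \frac{q}{2}$
$138 x{\left(s{\left(4 \right)} \right)} \left(-32\right) + 63 = 138 \left(4 + \frac{-6 + 2 \cdot 4^{2}}{2}\right) \left(-32\right) + 63 = 138 \left(4 + \frac{-6 + 2 \cdot 16}{2}\right) \left(-32\right) + 63 = 138 \left(4 + \frac{-6 + 32}{2}\right) \left(-32\right) + 63 = 138 \left(4 + \frac{1}{2} \cdot 26\right) \left(-32\right) + 63 = 138 \left(4 + 13\right) \left(-32\right) + 63 = 138 \cdot 17 \left(-32\right) + 63 = 138 \left(-544\right) + 63 = -75072 + 63 = -75009$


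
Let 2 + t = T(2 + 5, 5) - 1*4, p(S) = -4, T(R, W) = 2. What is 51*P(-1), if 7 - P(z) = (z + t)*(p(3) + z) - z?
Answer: -969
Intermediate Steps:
t = -4 (t = -2 + (2 - 1*4) = -2 + (2 - 4) = -2 - 2 = -4)
P(z) = 7 + z - (-4 + z)**2 (P(z) = 7 - ((z - 4)*(-4 + z) - z) = 7 - ((-4 + z)*(-4 + z) - z) = 7 - ((-4 + z)**2 - z) = 7 + (z - (-4 + z)**2) = 7 + z - (-4 + z)**2)
51*P(-1) = 51*(-9 - 1*(-1)**2 + 9*(-1)) = 51*(-9 - 1*1 - 9) = 51*(-9 - 1 - 9) = 51*(-19) = -969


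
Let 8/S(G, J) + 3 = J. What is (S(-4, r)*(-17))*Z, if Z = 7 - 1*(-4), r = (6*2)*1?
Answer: -1496/9 ≈ -166.22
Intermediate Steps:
r = 12 (r = 12*1 = 12)
Z = 11 (Z = 7 + 4 = 11)
S(G, J) = 8/(-3 + J)
(S(-4, r)*(-17))*Z = ((8/(-3 + 12))*(-17))*11 = ((8/9)*(-17))*11 = -136/9*11 = -1496/9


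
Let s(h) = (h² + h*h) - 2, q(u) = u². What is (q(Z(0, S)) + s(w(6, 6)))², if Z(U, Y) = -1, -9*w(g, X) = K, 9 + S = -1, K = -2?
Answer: 5329/6561 ≈ 0.81222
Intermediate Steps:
S = -10 (S = -9 - 1 = -10)
w(g, X) = 2/9 (w(g, X) = -⅑*(-2) = 2/9)
s(h) = -2 + 2*h² (s(h) = (h² + h²) - 2 = 2*h² - 2 = -2 + 2*h²)
(q(Z(0, S)) + s(w(6, 6)))² = ((-1)² + (-2 + 2*(2/9)²))² = (1 + (-2 + 2*(4/81)))² = (1 + (-2 + 8/81))² = (1 - 154/81)² = (-73/81)² = 5329/6561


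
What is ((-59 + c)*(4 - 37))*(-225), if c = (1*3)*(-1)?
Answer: -460350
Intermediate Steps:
c = -3 (c = 3*(-1) = -3)
((-59 + c)*(4 - 37))*(-225) = ((-59 - 3)*(4 - 37))*(-225) = -62*(-33)*(-225) = 2046*(-225) = -460350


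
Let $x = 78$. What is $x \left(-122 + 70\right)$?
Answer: $-4056$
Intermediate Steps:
$x \left(-122 + 70\right) = 78 \left(-122 + 70\right) = 78 \left(-52\right) = -4056$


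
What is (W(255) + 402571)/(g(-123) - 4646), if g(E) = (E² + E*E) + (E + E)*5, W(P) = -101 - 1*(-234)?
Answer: 201352/12191 ≈ 16.516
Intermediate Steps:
W(P) = 133 (W(P) = -101 + 234 = 133)
g(E) = 2*E² + 10*E (g(E) = (E² + E²) + (2*E)*5 = 2*E² + 10*E)
(W(255) + 402571)/(g(-123) - 4646) = (133 + 402571)/(2*(-123)*(5 - 123) - 4646) = 402704/(2*(-123)*(-118) - 4646) = 402704/(29028 - 4646) = 402704/24382 = 402704*(1/24382) = 201352/12191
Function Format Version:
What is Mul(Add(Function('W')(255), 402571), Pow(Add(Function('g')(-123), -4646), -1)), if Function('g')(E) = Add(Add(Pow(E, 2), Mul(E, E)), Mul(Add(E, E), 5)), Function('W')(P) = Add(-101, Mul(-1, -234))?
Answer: Rational(201352, 12191) ≈ 16.516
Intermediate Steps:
Function('W')(P) = 133 (Function('W')(P) = Add(-101, 234) = 133)
Function('g')(E) = Add(Mul(2, Pow(E, 2)), Mul(10, E)) (Function('g')(E) = Add(Add(Pow(E, 2), Pow(E, 2)), Mul(Mul(2, E), 5)) = Add(Mul(2, Pow(E, 2)), Mul(10, E)))
Mul(Add(Function('W')(255), 402571), Pow(Add(Function('g')(-123), -4646), -1)) = Mul(Add(133, 402571), Pow(Add(Mul(2, -123, Add(5, -123)), -4646), -1)) = Mul(402704, Pow(Add(Mul(2, -123, -118), -4646), -1)) = Mul(402704, Pow(Add(29028, -4646), -1)) = Mul(402704, Pow(24382, -1)) = Mul(402704, Rational(1, 24382)) = Rational(201352, 12191)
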